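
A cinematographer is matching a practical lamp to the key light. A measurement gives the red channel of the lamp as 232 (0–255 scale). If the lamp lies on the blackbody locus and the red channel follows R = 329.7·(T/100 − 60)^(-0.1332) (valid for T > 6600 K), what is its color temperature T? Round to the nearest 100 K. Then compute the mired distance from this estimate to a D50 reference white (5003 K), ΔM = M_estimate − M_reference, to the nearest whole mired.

(t − 60)^(-0.1332) = 232/329.7 = 0.70367.
t − 60 = 0.70367^(1/-0.1332) = 0.70367^(-7.508) = 13.992, so t = 73.992.
T = 100·t = 7399 K → 7400 K to the nearest 100 K.
M_estimate = 10⁶/7400 = 135.14; M_reference = 10⁶/5003 = 199.88.
ΔM = 135.14 − 199.88 = -64.74 → -65 mireds.

-65 mireds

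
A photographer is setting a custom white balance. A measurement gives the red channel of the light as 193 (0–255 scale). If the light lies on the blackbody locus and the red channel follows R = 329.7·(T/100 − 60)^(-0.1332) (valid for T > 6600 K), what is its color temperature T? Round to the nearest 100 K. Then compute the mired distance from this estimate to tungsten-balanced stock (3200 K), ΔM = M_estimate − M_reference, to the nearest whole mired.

-226 mireds

(t − 60)^(-0.1332) = 193/329.7 = 0.58538.
t − 60 = 0.58538^(1/-0.1332) = 0.58538^(-7.508) = 55.713, so t = 115.713.
T = 100·t = 11571 K → 11600 K to the nearest 100 K.
M_estimate = 10⁶/11600 = 86.21; M_reference = 10⁶/3200 = 312.50.
ΔM = 86.21 − 312.50 = -226.29 → -226 mireds.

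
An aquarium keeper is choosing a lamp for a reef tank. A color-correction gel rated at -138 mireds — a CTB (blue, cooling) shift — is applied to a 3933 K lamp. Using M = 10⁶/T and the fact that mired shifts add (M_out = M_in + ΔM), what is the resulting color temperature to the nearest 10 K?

8600 K

M_in = 10⁶/3933 = 254.26 mireds.
M_out = 254.26 + (-138) = 116.26 mireds.
T_out = 10⁶/116.26 = 8601.5 K → 8600 K.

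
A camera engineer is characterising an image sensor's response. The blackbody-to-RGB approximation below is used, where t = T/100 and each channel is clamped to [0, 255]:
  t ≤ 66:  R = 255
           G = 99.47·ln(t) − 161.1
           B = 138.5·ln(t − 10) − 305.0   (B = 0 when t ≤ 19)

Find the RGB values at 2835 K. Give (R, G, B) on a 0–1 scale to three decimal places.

(1.000, 0.673, 0.384)

t = 2835/100 = 28.35; the t ≤ 66 branch applies.
R = 255 by definition for t ≤ 66.
G = 99.47·ln 28.35 − 161.1 = 99.47·3.3446 − 161.1 = 171.590.
B = 138.5·ln(28.35 − 10) − 305.0 = 138.5·ln 18.35 − 305.0 = 138.5·2.9096 − 305.0 = 97.984.
Dividing each by 255: (1.0000, 0.6729, 0.3842) → (1.000, 0.673, 0.384).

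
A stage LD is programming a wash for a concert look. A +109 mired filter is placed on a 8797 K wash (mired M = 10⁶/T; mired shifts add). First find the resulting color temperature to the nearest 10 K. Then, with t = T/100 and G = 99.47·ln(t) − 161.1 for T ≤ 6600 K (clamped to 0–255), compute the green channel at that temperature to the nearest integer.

M_in = 10⁶/8797 = 113.68; M_out = 113.68 + (+109) = 222.68.
T_out = 10⁶/222.68 = 4490.8 K → 4490 K; t = 44.9.
G = 99.47·ln 44.9 − 161.1 = 99.47·3.8044 − 161.1 = 217.327.
Rounded: 217.

217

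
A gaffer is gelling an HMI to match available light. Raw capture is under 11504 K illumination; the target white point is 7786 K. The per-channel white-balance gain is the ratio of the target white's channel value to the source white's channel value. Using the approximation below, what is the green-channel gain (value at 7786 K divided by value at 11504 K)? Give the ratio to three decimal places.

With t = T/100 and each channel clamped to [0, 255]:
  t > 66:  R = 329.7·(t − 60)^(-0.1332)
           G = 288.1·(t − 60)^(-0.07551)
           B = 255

At 11504 K (t = 115.04):
  G = 288.1·(115.04 − 60)^(-0.07551) = 288.1·55.04^(-0.07551) = 288.1·0.73886 = 212.865.
At 7786 K (t = 77.86):
  G = 288.1·(77.86 − 60)^(-0.07551) = 288.1·17.86^(-0.07551) = 288.1·0.80440 = 231.747.
Gain = 231.747 / 212.865 = 1.0887 → 1.089.

1.089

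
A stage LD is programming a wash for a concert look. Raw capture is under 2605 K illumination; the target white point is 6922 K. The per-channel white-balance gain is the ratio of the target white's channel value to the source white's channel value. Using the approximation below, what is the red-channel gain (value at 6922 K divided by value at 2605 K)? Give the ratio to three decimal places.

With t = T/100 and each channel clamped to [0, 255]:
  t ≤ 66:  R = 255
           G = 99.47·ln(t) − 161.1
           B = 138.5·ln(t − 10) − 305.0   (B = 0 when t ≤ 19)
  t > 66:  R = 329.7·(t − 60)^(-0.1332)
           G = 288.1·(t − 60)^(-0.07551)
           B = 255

0.962

At 2605 K (t = 26.05):
  R = 255 by definition for t ≤ 66.
At 6922 K (t = 69.22):
  R = 329.7·(69.22 − 60)^(-0.1332) = 329.7·9.22^(-0.1332) = 329.7·0.74387 = 245.254.
Gain = 245.254 / 255.000 = 0.9618 → 0.962.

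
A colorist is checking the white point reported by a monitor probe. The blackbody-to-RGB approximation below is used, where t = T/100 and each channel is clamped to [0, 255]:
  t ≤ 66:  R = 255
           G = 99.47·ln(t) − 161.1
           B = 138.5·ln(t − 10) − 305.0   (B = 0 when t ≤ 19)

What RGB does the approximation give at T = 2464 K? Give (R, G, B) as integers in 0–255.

(255, 158, 67)

t = 2464/100 = 24.64; the t ≤ 66 branch applies.
R = 255 by definition for t ≤ 66.
G = 99.47·ln 24.64 − 161.1 = 99.47·3.2044 − 161.1 = 157.639.
B = 138.5·ln(24.64 − 10) − 305.0 = 138.5·ln 14.64 − 305.0 = 138.5·2.6838 − 305.0 = 66.700.
Rounded: (255, 158, 67).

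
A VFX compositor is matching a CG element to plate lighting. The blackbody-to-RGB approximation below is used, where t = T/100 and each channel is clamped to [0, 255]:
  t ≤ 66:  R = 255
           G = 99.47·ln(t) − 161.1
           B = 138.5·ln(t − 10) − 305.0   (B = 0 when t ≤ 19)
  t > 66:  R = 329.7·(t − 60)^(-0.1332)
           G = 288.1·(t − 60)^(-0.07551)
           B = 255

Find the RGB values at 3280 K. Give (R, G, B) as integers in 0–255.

t = 3280/100 = 32.8; the t ≤ 66 branch applies.
R = 255 by definition for t ≤ 66.
G = 99.47·ln 32.8 − 161.1 = 99.47·3.4904 − 161.1 = 186.093.
B = 138.5·ln(32.8 − 10) − 305.0 = 138.5·ln 22.8 − 305.0 = 138.5·3.1268 − 305.0 = 128.056.
Rounded: (255, 186, 128).

(255, 186, 128)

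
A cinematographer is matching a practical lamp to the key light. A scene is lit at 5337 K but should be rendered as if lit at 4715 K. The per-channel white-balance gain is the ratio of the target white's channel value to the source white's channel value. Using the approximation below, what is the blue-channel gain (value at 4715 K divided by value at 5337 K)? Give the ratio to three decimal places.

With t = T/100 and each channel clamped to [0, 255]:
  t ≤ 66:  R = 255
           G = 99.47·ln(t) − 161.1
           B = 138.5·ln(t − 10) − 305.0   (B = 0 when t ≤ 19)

0.901

At 5337 K (t = 53.37):
  B = 138.5·ln(53.37 − 10) − 305.0 = 138.5·ln 43.37 − 305.0 = 138.5·3.7698 − 305.0 = 217.113.
At 4715 K (t = 47.15):
  B = 138.5·ln(47.15 − 10) − 305.0 = 138.5·ln 37.15 − 305.0 = 138.5·3.6150 − 305.0 = 195.672.
Gain = 195.672 / 217.113 = 0.9012 → 0.901.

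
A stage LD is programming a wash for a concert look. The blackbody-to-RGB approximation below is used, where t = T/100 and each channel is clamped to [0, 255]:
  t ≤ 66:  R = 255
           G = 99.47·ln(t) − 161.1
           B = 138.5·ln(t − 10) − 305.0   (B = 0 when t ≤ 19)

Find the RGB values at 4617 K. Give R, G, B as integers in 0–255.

R=255, G=220, B=192

t = 4617/100 = 46.17; the t ≤ 66 branch applies.
R = 255 by definition for t ≤ 66.
G = 99.47·ln 46.17 − 161.1 = 99.47·3.8323 − 161.1 = 220.102.
B = 138.5·ln(46.17 − 10) − 305.0 = 138.5·ln 36.17 − 305.0 = 138.5·3.5882 − 305.0 = 191.970.
Rounded: (255, 220, 192).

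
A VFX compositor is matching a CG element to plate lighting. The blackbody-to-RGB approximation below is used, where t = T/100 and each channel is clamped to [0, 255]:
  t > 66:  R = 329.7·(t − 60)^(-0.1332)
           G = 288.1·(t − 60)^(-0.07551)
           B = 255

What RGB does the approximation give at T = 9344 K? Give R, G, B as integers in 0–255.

t = 9344/100 = 93.44; the t > 66 branch applies.
R = 329.7·(93.44 − 60)^(-0.1332) = 329.7·33.44^(-0.1332) = 329.7·0.62657 = 206.579.
G = 288.1·(93.44 − 60)^(-0.07551) = 288.1·33.44^(-0.07551) = 288.1·0.76719 = 221.027.
B = 255 by definition for t > 66.
Rounded: (207, 221, 255).

R=207, G=221, B=255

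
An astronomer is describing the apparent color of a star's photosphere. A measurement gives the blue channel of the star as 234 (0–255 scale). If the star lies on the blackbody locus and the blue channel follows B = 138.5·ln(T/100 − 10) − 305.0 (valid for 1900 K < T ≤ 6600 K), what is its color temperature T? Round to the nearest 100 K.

5900 K

ln(t − 10) = (234 + 305.0) / 138.5 = 3.8917.
t − 10 = e^3.8917 = 48.994, so t = 58.994.
T = 100·t = 5899 K → 5900 K to the nearest 100 K.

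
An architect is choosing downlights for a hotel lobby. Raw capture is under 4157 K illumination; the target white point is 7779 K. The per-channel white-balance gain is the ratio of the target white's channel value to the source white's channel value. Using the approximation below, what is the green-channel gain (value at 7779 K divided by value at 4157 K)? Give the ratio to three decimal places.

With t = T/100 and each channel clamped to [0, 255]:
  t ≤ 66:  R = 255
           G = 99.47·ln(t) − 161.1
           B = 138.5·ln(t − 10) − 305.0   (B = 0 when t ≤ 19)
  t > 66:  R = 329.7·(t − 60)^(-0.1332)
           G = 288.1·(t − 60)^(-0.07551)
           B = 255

At 4157 K (t = 41.57):
  G = 99.47·ln 41.57 − 161.1 = 99.47·3.7274 − 161.1 = 209.662.
At 7779 K (t = 77.79):
  G = 288.1·(77.79 − 60)^(-0.07551) = 288.1·17.79^(-0.07551) = 288.1·0.80464 = 231.816.
Gain = 231.816 / 209.662 = 1.1057 → 1.106.

1.106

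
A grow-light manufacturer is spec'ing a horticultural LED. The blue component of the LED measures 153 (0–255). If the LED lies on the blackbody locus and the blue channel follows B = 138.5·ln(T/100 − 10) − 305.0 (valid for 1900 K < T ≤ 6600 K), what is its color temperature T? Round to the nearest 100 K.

3700 K

ln(t − 10) = (153 + 305.0) / 138.5 = 3.3069.
t − 10 = e^3.3069 = 27.299, so t = 37.299.
T = 100·t = 3730 K → 3700 K to the nearest 100 K.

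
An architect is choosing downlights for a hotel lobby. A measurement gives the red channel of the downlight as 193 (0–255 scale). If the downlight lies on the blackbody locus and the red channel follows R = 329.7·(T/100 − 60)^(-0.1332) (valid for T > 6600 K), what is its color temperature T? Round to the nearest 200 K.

11600 K

(t − 60)^(-0.1332) = 193/329.7 = 0.58538.
t − 60 = 0.58538^(1/-0.1332) = 0.58538^(-7.508) = 55.713, so t = 115.713.
T = 100·t = 11571 K → 11600 K to the nearest 200 K.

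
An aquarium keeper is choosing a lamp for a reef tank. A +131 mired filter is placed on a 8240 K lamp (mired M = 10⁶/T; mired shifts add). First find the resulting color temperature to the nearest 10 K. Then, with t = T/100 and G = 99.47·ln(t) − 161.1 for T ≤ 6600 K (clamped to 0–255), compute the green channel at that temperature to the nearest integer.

M_in = 10⁶/8240 = 121.36; M_out = 121.36 + (+131) = 252.36.
T_out = 10⁶/252.36 = 3962.6 K → 3960 K; t = 39.6.
G = 99.47·ln 39.6 − 161.1 = 99.47·3.6788 − 161.1 = 204.833.
Rounded: 205.

205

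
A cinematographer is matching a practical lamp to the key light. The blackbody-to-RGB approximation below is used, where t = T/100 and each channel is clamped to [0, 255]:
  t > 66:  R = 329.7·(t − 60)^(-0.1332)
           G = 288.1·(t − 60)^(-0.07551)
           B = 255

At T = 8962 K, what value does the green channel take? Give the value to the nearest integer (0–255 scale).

t = 8962/100 = 89.62; the t > 66 branch applies.
G = 288.1·(89.62 − 60)^(-0.07551) = 288.1·29.62^(-0.07551) = 288.1·0.77425 = 223.061.
Rounded: 223.

223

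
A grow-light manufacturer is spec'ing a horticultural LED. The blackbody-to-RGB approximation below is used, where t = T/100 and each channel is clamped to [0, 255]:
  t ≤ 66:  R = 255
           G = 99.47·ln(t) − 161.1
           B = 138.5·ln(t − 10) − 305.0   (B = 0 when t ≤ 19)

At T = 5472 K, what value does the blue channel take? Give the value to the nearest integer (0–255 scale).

221

t = 5472/100 = 54.72; the t ≤ 66 branch applies.
B = 138.5·ln(54.72 − 10) − 305.0 = 138.5·ln 44.72 − 305.0 = 138.5·3.8004 − 305.0 = 221.358.
Rounded: 221.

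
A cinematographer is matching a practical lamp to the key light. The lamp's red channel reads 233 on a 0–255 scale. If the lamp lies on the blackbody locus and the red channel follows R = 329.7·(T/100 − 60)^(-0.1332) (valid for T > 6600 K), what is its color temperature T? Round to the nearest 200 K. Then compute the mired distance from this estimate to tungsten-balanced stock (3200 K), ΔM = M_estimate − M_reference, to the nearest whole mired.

-177 mireds

(t − 60)^(-0.1332) = 233/329.7 = 0.70670.
t − 60 = 0.70670^(1/-0.1332) = 0.70670^(-7.508) = 13.547, so t = 73.547.
T = 100·t = 7355 K → 7400 K to the nearest 200 K.
M_estimate = 10⁶/7400 = 135.14; M_reference = 10⁶/3200 = 312.50.
ΔM = 135.14 − 312.50 = -177.36 → -177 mireds.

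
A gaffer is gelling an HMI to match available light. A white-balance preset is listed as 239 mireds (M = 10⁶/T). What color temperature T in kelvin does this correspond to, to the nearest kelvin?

T = 10⁶ / 239 = 4184.10 K → 4184 K.

4184 K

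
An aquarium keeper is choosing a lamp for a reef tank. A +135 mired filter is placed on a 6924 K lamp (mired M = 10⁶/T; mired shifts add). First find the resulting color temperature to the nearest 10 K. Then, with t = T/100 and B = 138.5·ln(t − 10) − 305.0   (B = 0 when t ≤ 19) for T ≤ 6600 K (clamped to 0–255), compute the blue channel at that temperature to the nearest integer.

M_in = 10⁶/6924 = 144.43; M_out = 144.43 + (+135) = 279.43.
T_out = 10⁶/279.43 = 3578.8 K → 3580 K; t = 35.8.
B = 138.5·ln(35.8 − 10) − 305.0 = 138.5·ln 25.8 − 305.0 = 138.5·3.2504 − 305.0 = 145.177.
Rounded: 145.

145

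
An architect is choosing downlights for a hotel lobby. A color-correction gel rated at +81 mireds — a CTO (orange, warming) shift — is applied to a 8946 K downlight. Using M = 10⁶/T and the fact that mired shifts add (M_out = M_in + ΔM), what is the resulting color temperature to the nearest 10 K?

5190 K

M_in = 10⁶/8946 = 111.78 mireds.
M_out = 111.78 + (+81) = 192.78 mireds.
T_out = 10⁶/192.78 = 5187.2 K → 5190 K.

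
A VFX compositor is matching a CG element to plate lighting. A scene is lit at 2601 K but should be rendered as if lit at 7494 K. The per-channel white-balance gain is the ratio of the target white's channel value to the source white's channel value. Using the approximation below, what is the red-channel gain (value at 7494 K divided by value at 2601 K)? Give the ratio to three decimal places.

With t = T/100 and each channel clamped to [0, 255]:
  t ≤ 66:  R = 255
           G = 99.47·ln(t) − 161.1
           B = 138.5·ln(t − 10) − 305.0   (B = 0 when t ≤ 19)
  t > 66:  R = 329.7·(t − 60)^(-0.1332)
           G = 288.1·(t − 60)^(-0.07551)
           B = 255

0.902

At 2601 K (t = 26.01):
  R = 255 by definition for t ≤ 66.
At 7494 K (t = 74.94):
  R = 329.7·(74.94 − 60)^(-0.1332) = 329.7·14.94^(-0.1332) = 329.7·0.69755 = 229.983.
Gain = 229.983 / 255.000 = 0.9019 → 0.902.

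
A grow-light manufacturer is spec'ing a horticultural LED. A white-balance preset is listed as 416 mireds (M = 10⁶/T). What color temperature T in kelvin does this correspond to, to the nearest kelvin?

T = 10⁶ / 416 = 2403.85 K → 2404 K.

2404 K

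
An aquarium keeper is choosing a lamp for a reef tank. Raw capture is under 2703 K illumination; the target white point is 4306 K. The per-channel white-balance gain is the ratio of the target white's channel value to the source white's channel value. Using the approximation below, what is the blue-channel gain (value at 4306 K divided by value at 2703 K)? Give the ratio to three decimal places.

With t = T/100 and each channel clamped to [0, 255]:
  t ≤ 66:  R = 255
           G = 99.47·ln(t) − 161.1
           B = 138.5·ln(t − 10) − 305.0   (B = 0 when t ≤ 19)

At 2703 K (t = 27.03):
  B = 138.5·ln(27.03 − 10) − 305.0 = 138.5·ln 17.03 − 305.0 = 138.5·2.8350 − 305.0 = 87.644.
At 4306 K (t = 43.06):
  B = 138.5·ln(43.06 − 10) − 305.0 = 138.5·ln 33.06 − 305.0 = 138.5·3.4983 − 305.0 = 179.518.
Gain = 179.518 / 87.644 = 2.0483 → 2.048.

2.048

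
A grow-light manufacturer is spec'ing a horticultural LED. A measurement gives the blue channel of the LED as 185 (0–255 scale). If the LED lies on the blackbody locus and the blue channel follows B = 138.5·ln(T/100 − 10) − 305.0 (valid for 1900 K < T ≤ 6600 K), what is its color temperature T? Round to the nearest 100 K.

4400 K

ln(t − 10) = (185 + 305.0) / 138.5 = 3.5379.
t − 10 = e^3.5379 = 34.395, so t = 44.395.
T = 100·t = 4439 K → 4400 K to the nearest 100 K.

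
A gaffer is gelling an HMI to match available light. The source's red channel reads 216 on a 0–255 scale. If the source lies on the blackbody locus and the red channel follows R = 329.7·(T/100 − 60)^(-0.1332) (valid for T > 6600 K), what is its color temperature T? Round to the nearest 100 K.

(t − 60)^(-0.1332) = 216/329.7 = 0.65514.
t − 60 = 0.65514^(1/-0.1332) = 0.65514^(-7.508) = 23.926, so t = 83.926.
T = 100·t = 8393 K → 8400 K to the nearest 100 K.

8400 K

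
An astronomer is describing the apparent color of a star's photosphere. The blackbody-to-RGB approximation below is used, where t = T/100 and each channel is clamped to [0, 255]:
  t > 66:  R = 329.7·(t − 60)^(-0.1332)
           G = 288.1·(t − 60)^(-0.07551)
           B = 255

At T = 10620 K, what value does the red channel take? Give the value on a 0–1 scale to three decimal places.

t = 10620/100 = 106.2; the t > 66 branch applies.
R = 329.7·(106.2 − 60)^(-0.1332) = 329.7·46.2^(-0.1332) = 329.7·0.60016 = 197.874.
On a 0–1 scale: 197.874/255 = 0.7760 → 0.776.

0.776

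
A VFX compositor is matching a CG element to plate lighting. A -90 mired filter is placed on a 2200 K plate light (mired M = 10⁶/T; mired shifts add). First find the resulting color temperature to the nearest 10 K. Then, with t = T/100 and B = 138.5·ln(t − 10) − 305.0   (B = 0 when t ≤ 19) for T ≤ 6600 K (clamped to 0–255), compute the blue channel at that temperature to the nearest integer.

M_in = 10⁶/2200 = 454.55; M_out = 454.55 + (-90) = 364.55.
T_out = 10⁶/364.55 = 2743.1 K → 2740 K; t = 27.4.
B = 138.5·ln(27.4 − 10) − 305.0 = 138.5·ln 17.4 − 305.0 = 138.5·2.8565 − 305.0 = 90.621.
Rounded: 91.

91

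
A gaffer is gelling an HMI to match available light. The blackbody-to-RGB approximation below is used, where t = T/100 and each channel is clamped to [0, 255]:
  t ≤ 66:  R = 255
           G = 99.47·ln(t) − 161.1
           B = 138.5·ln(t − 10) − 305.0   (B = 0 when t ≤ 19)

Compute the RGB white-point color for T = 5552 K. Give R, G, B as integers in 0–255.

t = 5552/100 = 55.52; the t ≤ 66 branch applies.
R = 255 by definition for t ≤ 66.
G = 99.47·ln 55.52 − 161.1 = 99.47·4.0167 − 161.1 = 238.445.
B = 138.5·ln(55.52 − 10) − 305.0 = 138.5·ln 45.52 − 305.0 = 138.5·3.8182 − 305.0 = 223.814.
Rounded: (255, 238, 224).

R=255, G=238, B=224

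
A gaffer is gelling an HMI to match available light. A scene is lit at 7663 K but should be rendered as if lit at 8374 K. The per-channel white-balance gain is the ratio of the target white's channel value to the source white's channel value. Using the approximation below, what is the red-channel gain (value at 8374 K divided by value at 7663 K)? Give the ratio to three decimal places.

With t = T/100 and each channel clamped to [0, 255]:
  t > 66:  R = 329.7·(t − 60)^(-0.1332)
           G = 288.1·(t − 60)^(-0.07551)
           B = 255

0.954

At 7663 K (t = 76.63):
  R = 329.7·(76.63 − 60)^(-0.1332) = 329.7·16.63^(-0.1332) = 329.7·0.68767 = 226.723.
At 8374 K (t = 83.74):
  R = 329.7·(83.74 − 60)^(-0.1332) = 329.7·23.74^(-0.1332) = 329.7·0.65582 = 216.225.
Gain = 216.225 / 226.723 = 0.9537 → 0.954.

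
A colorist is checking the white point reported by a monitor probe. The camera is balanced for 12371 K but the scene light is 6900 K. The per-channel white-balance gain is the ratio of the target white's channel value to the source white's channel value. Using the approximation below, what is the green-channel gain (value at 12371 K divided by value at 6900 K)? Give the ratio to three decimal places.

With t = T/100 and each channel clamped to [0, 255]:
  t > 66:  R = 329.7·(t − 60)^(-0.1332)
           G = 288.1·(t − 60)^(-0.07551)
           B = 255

At 6900 K (t = 69):
  G = 288.1·(69 − 60)^(-0.07551) = 288.1·9^(-0.07551) = 288.1·0.84712 = 244.055.
At 12371 K (t = 123.71):
  G = 288.1·(123.71 − 60)^(-0.07551) = 288.1·63.71^(-0.07551) = 288.1·0.73074 = 210.527.
Gain = 210.527 / 244.055 = 0.8626 → 0.863.

0.863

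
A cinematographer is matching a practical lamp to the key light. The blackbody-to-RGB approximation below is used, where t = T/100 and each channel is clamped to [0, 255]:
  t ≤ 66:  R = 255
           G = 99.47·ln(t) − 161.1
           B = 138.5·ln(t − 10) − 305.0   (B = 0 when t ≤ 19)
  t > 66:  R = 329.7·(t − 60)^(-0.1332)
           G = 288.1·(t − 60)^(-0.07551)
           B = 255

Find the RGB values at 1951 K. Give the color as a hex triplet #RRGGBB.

#FF8607

t = 1951/100 = 19.51; the t ≤ 66 branch applies.
R = 255 by definition for t ≤ 66.
G = 99.47·ln 19.51 − 161.1 = 99.47·2.9709 − 161.1 = 134.418.
B = 138.5·ln(19.51 − 10) − 305.0 = 138.5·ln 9.51 − 305.0 = 138.5·2.2523 − 305.0 = 6.950.
Rounded: (255, 134, 7).
In hex: #FF8607.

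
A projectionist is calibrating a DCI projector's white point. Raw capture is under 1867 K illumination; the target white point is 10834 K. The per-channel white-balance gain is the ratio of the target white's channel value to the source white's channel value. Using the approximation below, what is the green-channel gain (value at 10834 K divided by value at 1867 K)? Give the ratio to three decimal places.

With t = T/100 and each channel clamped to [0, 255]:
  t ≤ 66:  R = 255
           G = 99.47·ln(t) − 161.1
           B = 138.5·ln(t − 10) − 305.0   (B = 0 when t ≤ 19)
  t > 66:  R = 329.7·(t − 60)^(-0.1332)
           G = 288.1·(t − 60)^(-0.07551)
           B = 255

At 1867 K (t = 18.67):
  G = 99.47·ln 18.67 − 161.1 = 99.47·2.9269 − 161.1 = 130.041.
At 10834 K (t = 108.34):
  G = 288.1·(108.34 − 60)^(-0.07551) = 288.1·48.34^(-0.07551) = 288.1·0.74614 = 214.962.
Gain = 214.962 / 130.041 = 1.6530 → 1.653.

1.653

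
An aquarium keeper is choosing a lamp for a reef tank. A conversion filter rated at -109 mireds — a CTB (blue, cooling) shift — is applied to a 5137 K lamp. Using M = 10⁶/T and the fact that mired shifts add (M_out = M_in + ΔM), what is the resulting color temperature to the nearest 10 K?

11670 K

M_in = 10⁶/5137 = 194.67 mireds.
M_out = 194.67 + (-109) = 85.67 mireds.
T_out = 10⁶/85.67 = 11673.2 K → 11670 K.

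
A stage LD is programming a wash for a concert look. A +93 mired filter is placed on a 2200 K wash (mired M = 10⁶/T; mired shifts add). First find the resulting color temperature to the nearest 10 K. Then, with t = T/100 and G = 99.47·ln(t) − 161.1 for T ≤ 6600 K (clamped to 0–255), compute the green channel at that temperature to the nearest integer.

128

M_in = 10⁶/2200 = 454.55; M_out = 454.55 + (+93) = 547.55.
T_out = 10⁶/547.55 = 1826.3 K → 1830 K; t = 18.3.
G = 99.47·ln 18.3 − 161.1 = 99.47·2.9069 − 161.1 = 128.049.
Rounded: 128.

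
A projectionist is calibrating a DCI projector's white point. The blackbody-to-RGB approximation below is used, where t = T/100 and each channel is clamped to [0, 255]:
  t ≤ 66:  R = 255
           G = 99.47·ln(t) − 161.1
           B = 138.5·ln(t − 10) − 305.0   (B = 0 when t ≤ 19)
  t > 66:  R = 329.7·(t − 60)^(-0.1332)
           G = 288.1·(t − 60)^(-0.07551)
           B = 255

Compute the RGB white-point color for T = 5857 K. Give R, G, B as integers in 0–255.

R=255, G=244, B=233

t = 5857/100 = 58.57; the t ≤ 66 branch applies.
R = 255 by definition for t ≤ 66.
G = 99.47·ln 58.57 − 161.1 = 99.47·4.0702 − 161.1 = 243.765.
B = 138.5·ln(58.57 − 10) − 305.0 = 138.5·ln 48.57 − 305.0 = 138.5·3.8830 − 305.0 = 232.796.
Rounded: (255, 244, 233).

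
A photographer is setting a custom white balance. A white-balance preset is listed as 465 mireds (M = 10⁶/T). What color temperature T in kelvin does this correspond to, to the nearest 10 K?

2150 K

T = 10⁶ / 465 = 2150.54 K → 2150 K.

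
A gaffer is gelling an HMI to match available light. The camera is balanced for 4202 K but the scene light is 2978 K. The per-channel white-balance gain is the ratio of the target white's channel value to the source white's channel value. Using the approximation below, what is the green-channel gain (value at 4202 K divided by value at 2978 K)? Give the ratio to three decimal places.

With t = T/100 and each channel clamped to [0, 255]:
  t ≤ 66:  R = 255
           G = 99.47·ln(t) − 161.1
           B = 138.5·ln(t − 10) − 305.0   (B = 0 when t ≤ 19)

1.194

At 2978 K (t = 29.78):
  G = 99.47·ln 29.78 − 161.1 = 99.47·3.3938 − 161.1 = 176.485.
At 4202 K (t = 42.02):
  G = 99.47·ln 42.02 − 161.1 = 99.47·3.7381 − 161.1 = 210.733.
Gain = 210.733 / 176.485 = 1.1941 → 1.194.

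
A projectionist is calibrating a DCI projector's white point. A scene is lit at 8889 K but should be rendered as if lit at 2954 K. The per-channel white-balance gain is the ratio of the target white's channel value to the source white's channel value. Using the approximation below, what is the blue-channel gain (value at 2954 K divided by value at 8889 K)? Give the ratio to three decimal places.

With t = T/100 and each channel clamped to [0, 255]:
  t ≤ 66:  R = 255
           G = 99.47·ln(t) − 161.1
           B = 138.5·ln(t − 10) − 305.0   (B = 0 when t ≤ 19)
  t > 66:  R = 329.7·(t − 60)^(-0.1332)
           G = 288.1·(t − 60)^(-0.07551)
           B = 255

0.418

At 8889 K (t = 88.89):
  B = 255 by definition for t > 66.
At 2954 K (t = 29.54):
  B = 138.5·ln(29.54 − 10) − 305.0 = 138.5·ln 19.54 − 305.0 = 138.5·2.9725 − 305.0 = 106.686.
Gain = 106.686 / 255.000 = 0.4184 → 0.418.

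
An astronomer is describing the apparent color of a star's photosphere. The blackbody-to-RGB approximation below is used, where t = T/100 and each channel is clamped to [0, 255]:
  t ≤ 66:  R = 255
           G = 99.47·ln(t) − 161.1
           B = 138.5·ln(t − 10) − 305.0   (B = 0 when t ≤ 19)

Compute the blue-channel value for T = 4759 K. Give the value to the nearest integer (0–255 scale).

t = 4759/100 = 47.59; the t ≤ 66 branch applies.
B = 138.5·ln(47.59 − 10) − 305.0 = 138.5·ln 37.59 − 305.0 = 138.5·3.6267 − 305.0 = 197.303.
Rounded: 197.

197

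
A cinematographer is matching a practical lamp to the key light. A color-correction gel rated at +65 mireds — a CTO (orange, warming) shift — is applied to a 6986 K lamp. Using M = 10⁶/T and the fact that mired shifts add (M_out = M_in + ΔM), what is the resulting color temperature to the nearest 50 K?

4800 K

M_in = 10⁶/6986 = 143.14 mireds.
M_out = 143.14 + (+65) = 208.14 mireds.
T_out = 10⁶/208.14 = 4804.4 K → 4800 K.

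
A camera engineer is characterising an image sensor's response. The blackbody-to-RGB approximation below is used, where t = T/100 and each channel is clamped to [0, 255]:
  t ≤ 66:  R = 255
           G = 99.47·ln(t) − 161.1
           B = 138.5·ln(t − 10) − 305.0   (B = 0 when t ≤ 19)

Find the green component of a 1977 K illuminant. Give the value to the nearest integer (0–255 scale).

136

t = 1977/100 = 19.77; the t ≤ 66 branch applies.
G = 99.47·ln 19.77 − 161.1 = 99.47·2.9842 − 161.1 = 135.735.
Rounded: 136.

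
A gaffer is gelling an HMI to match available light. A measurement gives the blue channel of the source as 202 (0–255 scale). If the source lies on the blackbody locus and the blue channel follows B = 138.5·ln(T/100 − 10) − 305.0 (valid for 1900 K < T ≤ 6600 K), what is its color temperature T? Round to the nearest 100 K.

4900 K

ln(t − 10) = (202 + 305.0) / 138.5 = 3.6606.
t − 10 = e^3.6606 = 38.887, so t = 48.887.
T = 100·t = 4889 K → 4900 K to the nearest 100 K.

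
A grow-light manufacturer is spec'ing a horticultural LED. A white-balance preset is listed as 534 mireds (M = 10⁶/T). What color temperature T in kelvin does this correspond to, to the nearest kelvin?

T = 10⁶ / 534 = 1872.66 K → 1873 K.

1873 K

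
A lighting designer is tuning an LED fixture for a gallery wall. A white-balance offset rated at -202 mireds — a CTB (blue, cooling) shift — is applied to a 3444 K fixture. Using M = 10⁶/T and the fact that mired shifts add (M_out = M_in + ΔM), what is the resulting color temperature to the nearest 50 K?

11300 K

M_in = 10⁶/3444 = 290.36 mireds.
M_out = 290.36 + (-202) = 88.36 mireds.
T_out = 10⁶/88.36 = 11317.3 K → 11300 K.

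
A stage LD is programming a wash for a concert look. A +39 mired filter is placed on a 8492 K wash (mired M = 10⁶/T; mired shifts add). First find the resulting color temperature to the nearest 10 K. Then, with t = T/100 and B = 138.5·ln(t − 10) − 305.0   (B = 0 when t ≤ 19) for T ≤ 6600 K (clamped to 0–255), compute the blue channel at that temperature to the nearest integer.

247

M_in = 10⁶/8492 = 117.76; M_out = 117.76 + (+39) = 156.76.
T_out = 10⁶/156.76 = 6379.3 K → 6380 K; t = 63.8.
B = 138.5·ln(63.8 − 10) − 305.0 = 138.5·ln 53.8 − 305.0 = 138.5·3.9853 − 305.0 = 246.960.
Rounded: 247.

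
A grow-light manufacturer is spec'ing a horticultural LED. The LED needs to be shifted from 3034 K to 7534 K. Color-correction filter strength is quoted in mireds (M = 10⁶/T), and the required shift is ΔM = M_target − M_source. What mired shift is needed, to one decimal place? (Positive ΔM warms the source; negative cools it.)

M_source = 10⁶/3034 = 329.598; M_target = 10⁶/7534 = 132.732.
ΔM = 132.732 − 329.598 = -196.866 → -196.9 mireds, a cooling shift.

-196.9 mireds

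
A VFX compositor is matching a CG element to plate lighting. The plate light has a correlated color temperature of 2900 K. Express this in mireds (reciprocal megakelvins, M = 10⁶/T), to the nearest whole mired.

M = 10⁶ / 2900 = 344.828 → 345 mireds.

345 mireds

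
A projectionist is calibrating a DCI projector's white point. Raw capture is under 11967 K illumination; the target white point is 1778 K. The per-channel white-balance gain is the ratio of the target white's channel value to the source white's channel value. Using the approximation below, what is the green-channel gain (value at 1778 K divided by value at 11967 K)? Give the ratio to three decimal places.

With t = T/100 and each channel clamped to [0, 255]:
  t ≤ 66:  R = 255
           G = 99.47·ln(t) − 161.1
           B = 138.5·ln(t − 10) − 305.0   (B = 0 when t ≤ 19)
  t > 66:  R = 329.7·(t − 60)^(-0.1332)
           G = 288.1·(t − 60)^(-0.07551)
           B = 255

0.592

At 11967 K (t = 119.67):
  G = 288.1·(119.67 − 60)^(-0.07551) = 288.1·59.67^(-0.07551) = 288.1·0.73437 = 211.571.
At 1778 K (t = 17.78):
  G = 99.47·ln 17.78 − 161.1 = 99.47·2.8781 − 161.1 = 125.182.
Gain = 125.182 / 211.571 = 0.5917 → 0.592.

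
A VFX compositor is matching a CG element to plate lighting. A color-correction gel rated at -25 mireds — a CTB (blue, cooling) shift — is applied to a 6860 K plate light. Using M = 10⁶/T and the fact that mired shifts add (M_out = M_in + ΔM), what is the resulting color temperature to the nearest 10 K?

M_in = 10⁶/6860 = 145.77 mireds.
M_out = 145.77 + (-25) = 120.77 mireds.
T_out = 10⁶/120.77 = 8280.0 K → 8280 K.

8280 K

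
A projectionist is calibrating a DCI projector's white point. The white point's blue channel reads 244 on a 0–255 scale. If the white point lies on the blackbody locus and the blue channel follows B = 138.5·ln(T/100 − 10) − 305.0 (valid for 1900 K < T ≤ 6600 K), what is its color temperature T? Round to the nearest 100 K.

6300 K

ln(t − 10) = (244 + 305.0) / 138.5 = 3.9639.
t − 10 = e^3.9639 = 52.662, so t = 62.662.
T = 100·t = 6266 K → 6300 K to the nearest 100 K.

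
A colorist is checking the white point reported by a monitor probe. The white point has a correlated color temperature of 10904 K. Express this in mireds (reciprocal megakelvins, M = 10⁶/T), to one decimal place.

91.7 mireds

M = 10⁶ / 10904 = 91.709 → 91.7 mireds.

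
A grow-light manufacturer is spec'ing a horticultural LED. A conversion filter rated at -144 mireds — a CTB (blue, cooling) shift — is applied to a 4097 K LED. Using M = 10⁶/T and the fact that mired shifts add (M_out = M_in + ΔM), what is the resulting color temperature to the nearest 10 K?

9990 K

M_in = 10⁶/4097 = 244.08 mireds.
M_out = 244.08 + (-144) = 100.08 mireds.
T_out = 10⁶/100.08 = 9991.9 K → 9990 K.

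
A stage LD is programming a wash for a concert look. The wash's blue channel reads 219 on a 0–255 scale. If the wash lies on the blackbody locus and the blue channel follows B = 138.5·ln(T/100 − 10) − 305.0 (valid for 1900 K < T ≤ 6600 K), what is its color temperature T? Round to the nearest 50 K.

5400 K

ln(t − 10) = (219 + 305.0) / 138.5 = 3.7834.
t − 10 = e^3.7834 = 43.965, so t = 53.965.
T = 100·t = 5396 K → 5400 K to the nearest 50 K.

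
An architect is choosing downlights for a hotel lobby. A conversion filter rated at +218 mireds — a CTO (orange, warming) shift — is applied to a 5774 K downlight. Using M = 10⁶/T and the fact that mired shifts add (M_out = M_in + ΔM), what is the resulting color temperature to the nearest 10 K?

2560 K

M_in = 10⁶/5774 = 173.19 mireds.
M_out = 173.19 + (+218) = 391.19 mireds.
T_out = 10⁶/391.19 = 2556.3 K → 2560 K.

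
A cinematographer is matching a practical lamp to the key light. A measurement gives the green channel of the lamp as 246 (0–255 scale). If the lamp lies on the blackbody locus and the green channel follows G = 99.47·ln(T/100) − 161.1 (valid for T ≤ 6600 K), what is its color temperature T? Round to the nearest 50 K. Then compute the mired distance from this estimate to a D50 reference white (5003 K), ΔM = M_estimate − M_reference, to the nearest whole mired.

-33 mireds

ln t = (246 + 161.1) / 99.47 = 4.0927.
t = e^4.0927 = 59.901.
T = 100·t = 5990 K → 6000 K to the nearest 50 K.
M_estimate = 10⁶/6000 = 166.67; M_reference = 10⁶/5003 = 199.88.
ΔM = 166.67 − 199.88 = -33.21 → -33 mireds.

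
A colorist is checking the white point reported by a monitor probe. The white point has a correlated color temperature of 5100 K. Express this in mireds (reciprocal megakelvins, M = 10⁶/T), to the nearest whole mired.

M = 10⁶ / 5100 = 196.078 → 196 mireds.

196 mireds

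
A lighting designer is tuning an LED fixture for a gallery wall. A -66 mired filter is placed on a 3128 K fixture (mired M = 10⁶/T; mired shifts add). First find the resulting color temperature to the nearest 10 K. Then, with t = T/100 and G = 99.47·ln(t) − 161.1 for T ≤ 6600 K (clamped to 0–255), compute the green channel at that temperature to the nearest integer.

204

M_in = 10⁶/3128 = 319.69; M_out = 319.69 + (-66) = 253.69.
T_out = 10⁶/253.69 = 3941.8 K → 3940 K; t = 39.4.
G = 99.47·ln 39.4 − 161.1 = 99.47·3.6738 − 161.1 = 204.329.
Rounded: 204.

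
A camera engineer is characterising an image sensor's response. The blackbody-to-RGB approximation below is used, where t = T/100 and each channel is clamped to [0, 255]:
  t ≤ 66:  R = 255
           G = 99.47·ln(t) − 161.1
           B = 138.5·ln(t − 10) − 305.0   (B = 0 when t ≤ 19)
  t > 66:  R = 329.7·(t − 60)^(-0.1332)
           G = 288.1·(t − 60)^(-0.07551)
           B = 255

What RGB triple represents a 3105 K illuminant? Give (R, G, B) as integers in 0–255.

t = 3105/100 = 31.05; the t ≤ 66 branch applies.
R = 255 by definition for t ≤ 66.
G = 99.47·ln 31.05 − 161.1 = 99.47·3.4356 − 161.1 = 180.639.
B = 138.5·ln(31.05 − 10) − 305.0 = 138.5·ln 21.05 − 305.0 = 138.5·3.0469 − 305.0 = 116.996.
Rounded: (255, 181, 117).

(255, 181, 117)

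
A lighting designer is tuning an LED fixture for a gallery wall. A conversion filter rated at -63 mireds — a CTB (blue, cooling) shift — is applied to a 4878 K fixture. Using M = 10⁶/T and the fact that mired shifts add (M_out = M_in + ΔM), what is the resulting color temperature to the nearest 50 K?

7050 K

M_in = 10⁶/4878 = 205.00 mireds.
M_out = 205.00 + (-63) = 142.00 mireds.
T_out = 10⁶/142.00 = 7042.2 K → 7050 K.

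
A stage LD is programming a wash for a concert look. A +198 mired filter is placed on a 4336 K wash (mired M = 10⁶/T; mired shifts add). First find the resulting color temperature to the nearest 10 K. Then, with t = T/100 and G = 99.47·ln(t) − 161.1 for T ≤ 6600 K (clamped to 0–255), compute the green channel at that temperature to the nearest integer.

M_in = 10⁶/4336 = 230.63; M_out = 230.63 + (+198) = 428.63.
T_out = 10⁶/428.63 = 2333.0 K → 2330 K; t = 23.3.
G = 99.47·ln 23.3 − 161.1 = 99.47·3.1485 − 161.1 = 152.077.
Rounded: 152.

152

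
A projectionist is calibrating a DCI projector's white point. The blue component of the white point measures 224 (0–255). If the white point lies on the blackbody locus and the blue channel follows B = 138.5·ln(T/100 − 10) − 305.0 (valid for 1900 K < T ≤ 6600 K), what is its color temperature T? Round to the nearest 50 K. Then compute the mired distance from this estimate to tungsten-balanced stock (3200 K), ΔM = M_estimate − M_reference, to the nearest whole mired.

-132 mireds

ln(t − 10) = (224 + 305.0) / 138.5 = 3.8195.
t − 10 = e^3.8195 = 45.581, so t = 55.581.
T = 100·t = 5558 K → 5550 K to the nearest 50 K.
M_estimate = 10⁶/5550 = 180.18; M_reference = 10⁶/3200 = 312.50.
ΔM = 180.18 − 312.50 = -132.32 → -132 mireds.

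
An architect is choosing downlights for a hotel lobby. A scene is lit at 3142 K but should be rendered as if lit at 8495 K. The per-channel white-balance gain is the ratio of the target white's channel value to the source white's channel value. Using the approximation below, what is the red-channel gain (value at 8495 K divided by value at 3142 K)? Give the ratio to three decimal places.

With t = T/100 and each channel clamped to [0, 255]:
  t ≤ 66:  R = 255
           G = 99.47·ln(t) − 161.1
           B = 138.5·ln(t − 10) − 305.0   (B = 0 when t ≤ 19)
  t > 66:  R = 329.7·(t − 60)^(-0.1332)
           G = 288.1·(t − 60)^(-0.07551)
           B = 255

At 3142 K (t = 31.42):
  R = 255 by definition for t ≤ 66.
At 8495 K (t = 84.95):
  R = 329.7·(84.95 − 60)^(-0.1332) = 329.7·24.95^(-0.1332) = 329.7·0.65149 = 214.797.
Gain = 214.797 / 255.000 = 0.8423 → 0.842.

0.842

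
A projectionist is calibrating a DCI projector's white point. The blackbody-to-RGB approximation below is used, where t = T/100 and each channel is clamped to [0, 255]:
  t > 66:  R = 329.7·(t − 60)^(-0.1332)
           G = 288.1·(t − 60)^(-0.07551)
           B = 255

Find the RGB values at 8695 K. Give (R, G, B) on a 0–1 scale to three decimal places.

t = 8695/100 = 86.95; the t > 66 branch applies.
R = 329.7·(86.95 − 60)^(-0.1332) = 329.7·26.95^(-0.1332) = 329.7·0.64484 = 212.603.
G = 288.1·(86.95 − 60)^(-0.07551) = 288.1·26.95^(-0.07551) = 288.1·0.77979 = 224.658.
B = 255 by definition for t > 66.
Dividing each by 255: (0.8337, 0.8810, 1.0000) → (0.834, 0.881, 1.000).

(0.834, 0.881, 1.000)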